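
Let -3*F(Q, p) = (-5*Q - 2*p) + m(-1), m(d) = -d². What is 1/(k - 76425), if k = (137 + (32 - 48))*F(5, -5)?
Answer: -3/227339 ≈ -1.3196e-5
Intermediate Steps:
F(Q, p) = ⅓ + 2*p/3 + 5*Q/3 (F(Q, p) = -((-5*Q - 2*p) - 1*(-1)²)/3 = -((-5*Q - 2*p) - 1*1)/3 = -((-5*Q - 2*p) - 1)/3 = -(-1 - 5*Q - 2*p)/3 = ⅓ + 2*p/3 + 5*Q/3)
k = 1936/3 (k = (137 + (32 - 48))*(⅓ + (⅔)*(-5) + (5/3)*5) = (137 - 16)*(⅓ - 10/3 + 25/3) = 121*(16/3) = 1936/3 ≈ 645.33)
1/(k - 76425) = 1/(1936/3 - 76425) = 1/(-227339/3) = -3/227339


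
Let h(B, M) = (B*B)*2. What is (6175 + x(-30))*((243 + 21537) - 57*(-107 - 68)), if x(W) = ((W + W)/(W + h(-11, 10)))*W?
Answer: 10406907375/53 ≈ 1.9636e+8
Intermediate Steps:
h(B, M) = 2*B² (h(B, M) = B²*2 = 2*B²)
x(W) = 2*W²/(242 + W) (x(W) = ((W + W)/(W + 2*(-11)²))*W = ((2*W)/(W + 2*121))*W = ((2*W)/(W + 242))*W = ((2*W)/(242 + W))*W = (2*W/(242 + W))*W = 2*W²/(242 + W))
(6175 + x(-30))*((243 + 21537) - 57*(-107 - 68)) = (6175 + 2*(-30)²/(242 - 30))*((243 + 21537) - 57*(-107 - 68)) = (6175 + 2*900/212)*(21780 - 57*(-175)) = (6175 + 2*900*(1/212))*(21780 + 9975) = (6175 + 450/53)*31755 = (327725/53)*31755 = 10406907375/53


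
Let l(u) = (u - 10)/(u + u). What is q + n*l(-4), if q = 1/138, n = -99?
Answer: -47815/276 ≈ -173.24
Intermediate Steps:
l(u) = (-10 + u)/(2*u) (l(u) = (-10 + u)/((2*u)) = (-10 + u)*(1/(2*u)) = (-10 + u)/(2*u))
q = 1/138 ≈ 0.0072464
q + n*l(-4) = 1/138 - 99*(-10 - 4)/(2*(-4)) = 1/138 - 99*(-1)*(-14)/(2*4) = 1/138 - 99*7/4 = 1/138 - 693/4 = -47815/276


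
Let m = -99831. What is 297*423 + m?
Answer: 25800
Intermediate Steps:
297*423 + m = 297*423 - 99831 = 125631 - 99831 = 25800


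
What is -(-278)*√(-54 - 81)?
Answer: 834*I*√15 ≈ 3230.1*I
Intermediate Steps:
-(-278)*√(-54 - 81) = -(-278)*√(-135) = -(-278)*3*I*√15 = -(-834)*I*√15 = 834*I*√15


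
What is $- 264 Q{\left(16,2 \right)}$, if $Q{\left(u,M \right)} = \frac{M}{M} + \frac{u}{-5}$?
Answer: $\frac{2904}{5} \approx 580.8$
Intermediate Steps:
$Q{\left(u,M \right)} = 1 - \frac{u}{5}$ ($Q{\left(u,M \right)} = 1 + u \left(- \frac{1}{5}\right) = 1 - \frac{u}{5}$)
$- 264 Q{\left(16,2 \right)} = - 264 \left(1 - \frac{16}{5}\right) = \left(-264\right) \left(- \frac{11}{5}\right) = \frac{2904}{5}$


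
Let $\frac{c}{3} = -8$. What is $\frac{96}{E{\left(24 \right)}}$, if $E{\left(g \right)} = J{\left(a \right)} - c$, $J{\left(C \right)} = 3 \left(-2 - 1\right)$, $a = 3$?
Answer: $\frac{32}{5} \approx 6.4$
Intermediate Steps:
$c = -24$ ($c = 3 \left(-8\right) = -24$)
$J{\left(C \right)} = -9$ ($J{\left(C \right)} = 3 \left(-3\right) = -9$)
$E{\left(g \right)} = 15$ ($E{\left(g \right)} = -9 - -24 = -9 + 24 = 15$)
$\frac{96}{E{\left(24 \right)}} = \frac{96}{15} = 96 \cdot \frac{1}{15} = \frac{32}{5}$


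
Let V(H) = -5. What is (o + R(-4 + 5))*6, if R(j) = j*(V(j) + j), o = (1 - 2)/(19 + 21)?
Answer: -483/20 ≈ -24.150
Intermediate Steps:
o = -1/40 ≈ -0.025000
R(j) = j*(-5 + j)
(o + R(-4 + 5))*6 = (-1/40 + (-4 + 5)*(-5 + (-4 + 5)))*6 = (-1/40 + 1*(-5 + 1))*6 = (-1/40 + 1*(-4))*6 = (-1/40 - 4)*6 = -161/40*6 = -483/20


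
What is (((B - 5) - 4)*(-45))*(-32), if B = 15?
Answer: 8640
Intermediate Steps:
(((B - 5) - 4)*(-45))*(-32) = (((15 - 5) - 4)*(-45))*(-32) = ((10 - 4)*(-45))*(-32) = (6*(-45))*(-32) = -270*(-32) = 8640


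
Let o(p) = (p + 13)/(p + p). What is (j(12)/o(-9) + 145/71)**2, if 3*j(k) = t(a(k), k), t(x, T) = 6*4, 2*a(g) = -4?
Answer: 5812921/5041 ≈ 1153.1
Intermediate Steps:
a(g) = -2 (a(g) = (1/2)*(-4) = -2)
t(x, T) = 24
j(k) = 8 (j(k) = (1/3)*24 = 8)
o(p) = (13 + p)/(2*p) (o(p) = (13 + p)/((2*p)) = (13 + p)*(1/(2*p)) = (13 + p)/(2*p))
(j(12)/o(-9) + 145/71)**2 = (8/(((1/2)*(13 - 9)/(-9))) + 145/71)**2 = (8/(((1/2)*(-1/9)*4)) + 145*(1/71))**2 = (8/(-2/9) + 145/71)**2 = (8*(-9/2) + 145/71)**2 = (-36 + 145/71)**2 = (-2411/71)**2 = 5812921/5041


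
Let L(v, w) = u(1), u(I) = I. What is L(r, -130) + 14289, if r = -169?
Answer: 14290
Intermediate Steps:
L(v, w) = 1
L(r, -130) + 14289 = 1 + 14289 = 14290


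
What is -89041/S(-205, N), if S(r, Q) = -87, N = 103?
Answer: 89041/87 ≈ 1023.5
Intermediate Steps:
-89041/S(-205, N) = -89041/(-87) = -89041*(-1/87) = 89041/87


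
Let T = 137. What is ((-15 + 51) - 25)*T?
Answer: 1507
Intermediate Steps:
((-15 + 51) - 25)*T = ((-15 + 51) - 25)*137 = (36 - 25)*137 = 11*137 = 1507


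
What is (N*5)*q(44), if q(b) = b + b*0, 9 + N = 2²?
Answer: -1100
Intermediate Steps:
N = -5 (N = -9 + 2² = -9 + 4 = -5)
q(b) = b (q(b) = b + 0 = b)
(N*5)*q(44) = -5*5*44 = -25*44 = -1100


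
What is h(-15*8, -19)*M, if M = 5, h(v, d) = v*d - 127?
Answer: 10765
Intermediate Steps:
h(v, d) = -127 + d*v (h(v, d) = d*v - 127 = -127 + d*v)
h(-15*8, -19)*M = (-127 - (-285)*8)*5 = (-127 - 19*(-120))*5 = (-127 + 2280)*5 = 2153*5 = 10765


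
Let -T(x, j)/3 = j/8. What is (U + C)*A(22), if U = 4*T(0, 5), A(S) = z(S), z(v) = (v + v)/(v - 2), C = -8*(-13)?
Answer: 2123/10 ≈ 212.30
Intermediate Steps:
C = 104
z(v) = 2*v/(-2 + v) (z(v) = (2*v)/(-2 + v) = 2*v/(-2 + v))
T(x, j) = -3*j/8
A(S) = 2*S/(-2 + S)
U = -15/2 (U = 4*(-3/8*5) = 4*(-15/8) = -15/2 ≈ -7.5000)
(U + C)*A(22) = (-15/2 + 104)*(2*22/(-2 + 22)) = 193*(2*22/20)/2 = 193*(2*22*(1/20))/2 = (193/2)*(11/5) = 2123/10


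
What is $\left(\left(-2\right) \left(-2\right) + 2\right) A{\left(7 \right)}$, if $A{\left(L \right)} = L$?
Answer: $42$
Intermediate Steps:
$\left(\left(-2\right) \left(-2\right) + 2\right) A{\left(7 \right)} = \left(\left(-2\right) \left(-2\right) + 2\right) 7 = \left(4 + 2\right) 7 = 6 \cdot 7 = 42$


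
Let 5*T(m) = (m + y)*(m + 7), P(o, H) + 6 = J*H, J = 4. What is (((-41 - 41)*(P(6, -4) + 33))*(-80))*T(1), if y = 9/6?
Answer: 288640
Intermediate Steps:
y = 3/2 (y = 9*(1/6) = 3/2 ≈ 1.5000)
P(o, H) = -6 + 4*H
T(m) = (7 + m)*(3/2 + m)/5 (T(m) = ((m + 3/2)*(m + 7))/5 = ((3/2 + m)*(7 + m))/5 = ((7 + m)*(3/2 + m))/5 = (7 + m)*(3/2 + m)/5)
(((-41 - 41)*(P(6, -4) + 33))*(-80))*T(1) = (((-41 - 41)*((-6 + 4*(-4)) + 33))*(-80))*(21/10 + (1/5)*1**2 + (17/10)*1) = (-82*((-6 - 16) + 33)*(-80))*(21/10 + (1/5)*1 + 17/10) = (-82*(-22 + 33)*(-80))*(21/10 + 1/5 + 17/10) = (-82*11*(-80))*4 = -902*(-80)*4 = 72160*4 = 288640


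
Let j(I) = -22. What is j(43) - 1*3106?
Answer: -3128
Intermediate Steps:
j(43) - 1*3106 = -22 - 1*3106 = -22 - 3106 = -3128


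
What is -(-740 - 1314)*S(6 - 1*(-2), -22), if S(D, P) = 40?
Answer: 82160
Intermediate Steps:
-(-740 - 1314)*S(6 - 1*(-2), -22) = -(-740 - 1314)*40 = -(-2054)*40 = -1*(-82160) = 82160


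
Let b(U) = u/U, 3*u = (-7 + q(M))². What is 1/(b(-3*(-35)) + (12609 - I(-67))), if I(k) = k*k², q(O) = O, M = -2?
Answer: 35/10968029 ≈ 3.1911e-6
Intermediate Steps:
u = 27 (u = (-7 - 2)²/3 = (⅓)*(-9)² = (⅓)*81 = 27)
I(k) = k³
b(U) = 27/U
1/(b(-3*(-35)) + (12609 - I(-67))) = 1/(27/((-3*(-35))) + (12609 - 1*(-67)³)) = 1/(27/105 + (12609 - 1*(-300763))) = 1/(27*(1/105) + (12609 + 300763)) = 1/(9/35 + 313372) = 1/(10968029/35) = 35/10968029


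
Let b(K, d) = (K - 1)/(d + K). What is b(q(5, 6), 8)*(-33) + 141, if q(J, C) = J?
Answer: 1701/13 ≈ 130.85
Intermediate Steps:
b(K, d) = (-1 + K)/(K + d)
b(q(5, 6), 8)*(-33) + 141 = ((-1 + 5)/(5 + 8))*(-33) + 141 = (4/13)*(-33) + 141 = -132/13 + 141 = 1701/13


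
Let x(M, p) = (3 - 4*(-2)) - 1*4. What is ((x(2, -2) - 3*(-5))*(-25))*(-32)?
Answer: 17600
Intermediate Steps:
x(M, p) = 7 (x(M, p) = (3 + 8) - 4 = 11 - 4 = 7)
((x(2, -2) - 3*(-5))*(-25))*(-32) = ((7 - 3*(-5))*(-25))*(-32) = ((7 + 15)*(-25))*(-32) = (22*(-25))*(-32) = -550*(-32) = 17600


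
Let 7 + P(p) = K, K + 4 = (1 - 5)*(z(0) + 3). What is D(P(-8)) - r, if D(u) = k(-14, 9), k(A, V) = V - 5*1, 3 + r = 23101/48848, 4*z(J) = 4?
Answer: 318835/48848 ≈ 6.5271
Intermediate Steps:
z(J) = 1 (z(J) = (1/4)*4 = 1)
K = -20 (K = -4 + (1 - 5)*(1 + 3) = -4 - 4*4 = -4 - 16 = -20)
r = -123443/48848 (r = -3 + 23101/48848 = -123443/48848 ≈ -2.5271)
P(p) = -27 (P(p) = -7 - 20 = -27)
k(A, V) = -5 + V (k(A, V) = V - 5 = -5 + V)
D(u) = 4 (D(u) = -5 + 9 = 4)
D(P(-8)) - r = 4 - 1*(-123443/48848) = 4 + 123443/48848 = 318835/48848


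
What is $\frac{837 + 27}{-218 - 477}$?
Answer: $- \frac{864}{695} \approx -1.2432$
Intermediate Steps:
$\frac{837 + 27}{-218 - 477} = \frac{1}{-695} \cdot 864 = \left(- \frac{1}{695}\right) 864 = - \frac{864}{695}$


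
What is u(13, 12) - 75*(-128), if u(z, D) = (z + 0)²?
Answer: 9769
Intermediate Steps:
u(z, D) = z²
u(13, 12) - 75*(-128) = 13² - 75*(-128) = 169 + 9600 = 9769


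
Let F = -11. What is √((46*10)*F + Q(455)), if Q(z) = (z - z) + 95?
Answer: I*√4965 ≈ 70.463*I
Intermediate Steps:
Q(z) = 95 (Q(z) = 0 + 95 = 95)
√((46*10)*F + Q(455)) = √((46*10)*(-11) + 95) = √(460*(-11) + 95) = √(-5060 + 95) = √(-4965) = I*√4965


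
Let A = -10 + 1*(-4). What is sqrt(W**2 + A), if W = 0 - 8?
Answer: 5*sqrt(2) ≈ 7.0711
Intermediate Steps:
W = -8
A = -14 (A = -10 - 4 = -14)
sqrt(W**2 + A) = sqrt((-8)**2 - 14) = sqrt(64 - 14) = sqrt(50) = 5*sqrt(2)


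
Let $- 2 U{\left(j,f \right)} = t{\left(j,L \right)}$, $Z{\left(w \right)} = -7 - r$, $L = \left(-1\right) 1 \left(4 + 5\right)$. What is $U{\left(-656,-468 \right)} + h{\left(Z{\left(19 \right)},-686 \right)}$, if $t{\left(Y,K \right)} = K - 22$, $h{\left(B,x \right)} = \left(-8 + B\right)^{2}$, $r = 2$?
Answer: $\frac{609}{2} \approx 304.5$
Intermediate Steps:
$L = -9$ ($L = \left(-1\right) 9 = -9$)
$Z{\left(w \right)} = -9$ ($Z{\left(w \right)} = -7 - 2 = -9$)
$t{\left(Y,K \right)} = -22 + K$
$U{\left(j,f \right)} = \frac{31}{2}$ ($U{\left(j,f \right)} = - \frac{-22 - 9}{2} = \left(- \frac{1}{2}\right) \left(-31\right) = \frac{31}{2}$)
$U{\left(-656,-468 \right)} + h{\left(Z{\left(19 \right)},-686 \right)} = \frac{31}{2} + \left(-8 - 9\right)^{2} = \frac{31}{2} + \left(-17\right)^{2} = \frac{31}{2} + 289 = \frac{609}{2}$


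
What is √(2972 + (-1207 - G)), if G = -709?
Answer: √2474 ≈ 49.739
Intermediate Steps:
√(2972 + (-1207 - G)) = √(2972 + (-1207 - 1*(-709))) = √(2972 + (-1207 + 709)) = √(2972 - 498) = √2474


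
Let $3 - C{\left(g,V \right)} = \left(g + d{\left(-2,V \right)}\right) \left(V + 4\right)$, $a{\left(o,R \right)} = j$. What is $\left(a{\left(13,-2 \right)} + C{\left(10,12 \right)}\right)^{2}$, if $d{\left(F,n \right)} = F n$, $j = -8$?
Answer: $47961$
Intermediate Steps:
$a{\left(o,R \right)} = -8$
$C{\left(g,V \right)} = 3 - \left(4 + V\right) \left(g - 2 V\right)$ ($C{\left(g,V \right)} = 3 - \left(g - 2 V\right) \left(V + 4\right) = 3 - \left(g - 2 V\right) \left(4 + V\right) = 3 - \left(4 + V\right) \left(g - 2 V\right)$)
$\left(a{\left(13,-2 \right)} + C{\left(10,12 \right)}\right)^{2} = \left(-8 + \left(3 - 40 + 2 \cdot 12^{2} + 8 \cdot 12 - 12 \cdot 10\right)\right)^{2} = \left(-8 + \left(3 - 40 + 2 \cdot 144 + 96 - 120\right)\right)^{2} = \left(-8 + \left(3 - 40 + 288 + 96 - 120\right)\right)^{2} = \left(-8 + 227\right)^{2} = 219^{2} = 47961$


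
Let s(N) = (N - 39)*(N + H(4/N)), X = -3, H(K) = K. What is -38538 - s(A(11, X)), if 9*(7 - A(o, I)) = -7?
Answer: -108521258/2835 ≈ -38279.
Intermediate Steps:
A(o, I) = 70/9 (A(o, I) = 7 - ⅑*(-7) = 7 + 7/9 = 70/9)
s(N) = (-39 + N)*(N + 4/N) (s(N) = (N - 39)*(N + 4/N) = (-39 + N)*(N + 4/N))
-38538 - s(A(11, X)) = -38538 - (4 + (70/9)² - 156/70/9 - 39*70/9) = -38538 - (4 + 4900/81 - 156*9/70 - 910/3) = -38538 - (4 + 4900/81 - 702/35 - 910/3) = -38538 - 1*(-733972/2835) = -38538 + 733972/2835 = -108521258/2835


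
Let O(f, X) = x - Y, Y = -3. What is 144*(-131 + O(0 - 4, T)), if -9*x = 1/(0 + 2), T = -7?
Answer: -18440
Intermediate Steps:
x = -1/18 (x = -1/(9*(0 + 2)) = -⅑/2 = -⅑*½ = -1/18 ≈ -0.055556)
O(f, X) = 53/18 (O(f, X) = -1/18 - 1*(-3) = -1/18 + 3 = 53/18)
144*(-131 + O(0 - 4, T)) = 144*(-131 + 53/18) = 144*(-2305/18) = -18440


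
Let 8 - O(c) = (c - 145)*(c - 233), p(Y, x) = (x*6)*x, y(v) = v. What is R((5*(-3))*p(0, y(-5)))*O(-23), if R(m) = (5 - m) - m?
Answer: -193715000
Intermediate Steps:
p(Y, x) = 6*x² (p(Y, x) = (6*x)*x = 6*x²)
R(m) = 5 - 2*m
O(c) = 8 - (-233 + c)*(-145 + c) (O(c) = 8 - (c - 145)*(c - 233) = 8 - (-145 + c)*(-233 + c) = 8 - (-233 + c)*(-145 + c))
R((5*(-3))*p(0, y(-5)))*O(-23) = (5 - 2*5*(-3)*6*(-5)²)*(-33777 - 1*(-23)² + 378*(-23)) = (5 - (-30)*6*25)*(-33777 - 1*529 - 8694) = (5 - (-30)*150)*(-33777 - 529 - 8694) = (5 - 2*(-2250))*(-43000) = (5 + 4500)*(-43000) = 4505*(-43000) = -193715000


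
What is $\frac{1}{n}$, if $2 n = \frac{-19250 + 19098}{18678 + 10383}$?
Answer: $- \frac{29061}{76} \approx -382.38$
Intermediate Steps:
$n = - \frac{76}{29061}$ ($n = \frac{\left(-19250 + 19098\right) \frac{1}{18678 + 10383}}{2} = \frac{\left(-152\right) \frac{1}{29061}}{2} = \frac{1}{2} \left(- \frac{152}{29061}\right) = - \frac{76}{29061} \approx -0.0026152$)
$\frac{1}{n} = \frac{1}{- \frac{76}{29061}} = - \frac{29061}{76}$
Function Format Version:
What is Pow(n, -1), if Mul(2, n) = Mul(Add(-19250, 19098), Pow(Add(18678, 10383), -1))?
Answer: Rational(-29061, 76) ≈ -382.38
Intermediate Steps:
n = Rational(-76, 29061) (n = Mul(Rational(1, 2), Mul(Add(-19250, 19098), Pow(Add(18678, 10383), -1))) = Mul(Rational(1, 2), Mul(-152, Pow(29061, -1))) = Mul(Rational(1, 2), Mul(-152, Rational(1, 29061))) = Mul(Rational(1, 2), Rational(-152, 29061)) = Rational(-76, 29061) ≈ -0.0026152)
Pow(n, -1) = Pow(Rational(-76, 29061), -1) = Rational(-29061, 76)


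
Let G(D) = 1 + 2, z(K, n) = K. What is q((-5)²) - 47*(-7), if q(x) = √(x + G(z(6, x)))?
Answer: 329 + 2*√7 ≈ 334.29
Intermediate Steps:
G(D) = 3
q(x) = √(3 + x) (q(x) = √(x + 3) = √(3 + x))
q((-5)²) - 47*(-7) = √(3 + (-5)²) - 47*(-7) = √(3 + 25) + 329 = √28 + 329 = 2*√7 + 329 = 329 + 2*√7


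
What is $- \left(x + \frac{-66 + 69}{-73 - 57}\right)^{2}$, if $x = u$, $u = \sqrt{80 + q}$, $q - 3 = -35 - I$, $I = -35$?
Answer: $- \frac{1402709}{16900} + \frac{3 \sqrt{83}}{65} \approx -82.58$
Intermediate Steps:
$q = 3$ ($q = 3 - 0 = 3 + \left(-35 + 35\right) = 3 + 0 = 3$)
$u = \sqrt{83}$ ($u = \sqrt{80 + 3} = \sqrt{83} \approx 9.1104$)
$x = \sqrt{83} \approx 9.1104$
$- \left(x + \frac{-66 + 69}{-73 - 57}\right)^{2} = - \left(\sqrt{83} + \frac{-66 + 69}{-73 - 57}\right)^{2} = - \left(\sqrt{83} + \frac{3}{-130}\right)^{2} = - \left(\sqrt{83} + 3 \left(- \frac{1}{130}\right)\right)^{2} = - \left(\sqrt{83} - \frac{3}{130}\right)^{2} = - \left(- \frac{3}{130} + \sqrt{83}\right)^{2}$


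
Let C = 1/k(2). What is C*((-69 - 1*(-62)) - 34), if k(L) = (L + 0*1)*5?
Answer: -41/10 ≈ -4.1000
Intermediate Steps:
k(L) = 5*L (k(L) = (L + 0)*5 = L*5 = 5*L)
C = ⅒ (C = 1/(5*2) = 1/10 = ⅒ ≈ 0.10000)
C*((-69 - 1*(-62)) - 34) = ((-69 - 1*(-62)) - 34)/10 = ((-69 + 62) - 34)/10 = (-7 - 34)/10 = (⅒)*(-41) = -41/10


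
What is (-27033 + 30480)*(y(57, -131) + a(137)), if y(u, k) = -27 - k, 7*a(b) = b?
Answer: 2981655/7 ≈ 4.2595e+5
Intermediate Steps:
a(b) = b/7
(-27033 + 30480)*(y(57, -131) + a(137)) = (-27033 + 30480)*((-27 - 1*(-131)) + (1/7)*137) = 3447*((-27 + 131) + 137/7) = 3447*(104 + 137/7) = 3447*(865/7) = 2981655/7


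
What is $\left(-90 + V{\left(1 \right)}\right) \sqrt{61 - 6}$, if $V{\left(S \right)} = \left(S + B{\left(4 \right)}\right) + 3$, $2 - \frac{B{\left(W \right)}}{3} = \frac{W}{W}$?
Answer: $- 83 \sqrt{55} \approx -615.54$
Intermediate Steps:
$B{\left(W \right)} = 3$ ($B{\left(W \right)} = 6 - 3 \frac{W}{W} = 6 - 3 = 3$)
$V{\left(S \right)} = 6 + S$ ($V{\left(S \right)} = \left(S + 3\right) + 3 = \left(3 + S\right) + 3 = 6 + S$)
$\left(-90 + V{\left(1 \right)}\right) \sqrt{61 - 6} = \left(-90 + \left(6 + 1\right)\right) \sqrt{61 - 6} = \left(-90 + 7\right) \sqrt{55} = - 83 \sqrt{55}$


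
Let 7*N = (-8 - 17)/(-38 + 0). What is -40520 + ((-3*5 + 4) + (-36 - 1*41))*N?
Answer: -5390260/133 ≈ -40528.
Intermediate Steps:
N = 25/266 (N = ((-8 - 17)/(-38 + 0))/7 = (-25/(-38))/7 = (-25*(-1/38))/7 = (⅐)*(25/38) = 25/266 ≈ 0.093985)
-40520 + ((-3*5 + 4) + (-36 - 1*41))*N = -40520 + ((-3*5 + 4) + (-36 - 1*41))*(25/266) = -40520 + ((-15 + 4) + (-36 - 41))*(25/266) = -40520 + (-11 - 77)*(25/266) = -40520 - 88*25/266 = -40520 - 1100/133 = -5390260/133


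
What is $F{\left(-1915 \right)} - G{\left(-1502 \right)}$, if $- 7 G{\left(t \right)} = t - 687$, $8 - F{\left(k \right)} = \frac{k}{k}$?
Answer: $- \frac{2140}{7} \approx -305.71$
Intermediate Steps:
$F{\left(k \right)} = 7$ ($F{\left(k \right)} = 8 - \frac{k}{k} = 8 - 1 = 7$)
$G{\left(t \right)} = \frac{687}{7} - \frac{t}{7}$ ($G{\left(t \right)} = - \frac{t - 687}{7} = - \frac{-687 + t}{7} = \frac{687}{7} - \frac{t}{7}$)
$F{\left(-1915 \right)} - G{\left(-1502 \right)} = 7 - \left(\frac{687}{7} - - \frac{1502}{7}\right) = 7 - \left(\frac{687}{7} + \frac{1502}{7}\right) = 7 - \frac{2189}{7} = - \frac{2140}{7}$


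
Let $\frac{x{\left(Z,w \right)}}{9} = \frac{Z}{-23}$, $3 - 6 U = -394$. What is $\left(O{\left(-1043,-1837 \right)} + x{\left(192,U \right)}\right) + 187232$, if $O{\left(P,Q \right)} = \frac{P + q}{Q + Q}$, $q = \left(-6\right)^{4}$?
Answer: $\frac{1437738543}{7682} \approx 1.8716 \cdot 10^{5}$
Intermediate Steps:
$U = \frac{397}{6}$ ($U = \frac{1}{2} - - \frac{197}{3} = \frac{1}{2} + \frac{197}{3} = \frac{397}{6} \approx 66.167$)
$x{\left(Z,w \right)} = - \frac{9 Z}{23}$ ($x{\left(Z,w \right)} = 9 \frac{Z}{-23} = 9 Z \left(- \frac{1}{23}\right) = 9 \left(- \frac{Z}{23}\right) = - \frac{9 Z}{23}$)
$q = 1296$
$O{\left(P,Q \right)} = \frac{1296 + P}{2 Q}$ ($O{\left(P,Q \right)} = \frac{P + 1296}{Q + Q} = \frac{1296 + P}{2 Q}$)
$\left(O{\left(-1043,-1837 \right)} + x{\left(192,U \right)}\right) + 187232 = \left(\frac{1296 - 1043}{2 \left(-1837\right)} - \frac{1728}{23}\right) + 187232 = \left(\frac{1}{2} \left(- \frac{1}{1837}\right) 253 - \frac{1728}{23}\right) + 187232 = \left(- \frac{23}{334} - \frac{1728}{23}\right) + 187232 = - \frac{577681}{7682} + 187232 = \frac{1437738543}{7682}$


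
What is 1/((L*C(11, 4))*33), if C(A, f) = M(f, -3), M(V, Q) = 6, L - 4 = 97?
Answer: 1/19998 ≈ 5.0005e-5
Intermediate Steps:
L = 101 (L = 4 + 97 = 101)
C(A, f) = 6
1/((L*C(11, 4))*33) = 1/((101*6)*33) = 1/(606*33) = 1/19998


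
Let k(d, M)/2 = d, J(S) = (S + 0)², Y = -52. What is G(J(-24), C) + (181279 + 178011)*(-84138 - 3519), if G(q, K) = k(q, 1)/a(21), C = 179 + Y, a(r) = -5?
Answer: -157471418802/5 ≈ -3.1494e+10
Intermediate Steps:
J(S) = S²
k(d, M) = 2*d
C = 127 (C = 179 - 52 = 127)
G(q, K) = -2*q/5 (G(q, K) = (2*q)/(-5) = (2*q)*(-⅕) = -2*q/5)
G(J(-24), C) + (181279 + 178011)*(-84138 - 3519) = -⅖*(-24)² + (181279 + 178011)*(-84138 - 3519) = -⅖*576 + 359290*(-87657) = -1152/5 - 31494283530 = -157471418802/5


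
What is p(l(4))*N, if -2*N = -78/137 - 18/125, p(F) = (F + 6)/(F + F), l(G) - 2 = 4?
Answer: 6108/17125 ≈ 0.35667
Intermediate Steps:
l(G) = 6 (l(G) = 2 + 4 = 6)
p(F) = (6 + F)/(2*F) (p(F) = (6 + F)/((2*F)) = (6 + F)*(1/(2*F)) = (6 + F)/(2*F))
N = 6108/17125 (N = -(-78/137 - 18/125)/2 = -1/2*(-12216/17125) = 6108/17125 ≈ 0.35667)
p(l(4))*N = ((1/2)*(6 + 6)/6)*(6108/17125) = ((1/2)*(1/6)*12)*(6108/17125) = 1*(6108/17125) = 6108/17125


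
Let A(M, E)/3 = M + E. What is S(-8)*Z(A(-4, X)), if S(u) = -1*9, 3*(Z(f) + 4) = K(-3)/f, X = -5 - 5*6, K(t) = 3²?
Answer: 471/13 ≈ 36.231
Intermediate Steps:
K(t) = 9
X = -35 (X = -5 - 30 = -35)
A(M, E) = 3*E + 3*M (A(M, E) = 3*(M + E) = 3*(E + M) = 3*E + 3*M)
Z(f) = -4 + 3/f (Z(f) = -4 + (9/f)/3 = -4 + 3/f)
S(u) = -9
S(-8)*Z(A(-4, X)) = -9*(-4 + 3/(3*(-35) + 3*(-4))) = -9*(-4 + 3/(-105 - 12)) = -9*(-4 + 3/(-117)) = -9*(-4 + 3*(-1/117)) = -9*(-4 - 1/39) = -9*(-157/39) = 471/13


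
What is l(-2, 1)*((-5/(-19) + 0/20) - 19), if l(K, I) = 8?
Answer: -2848/19 ≈ -149.89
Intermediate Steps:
l(-2, 1)*((-5/(-19) + 0/20) - 19) = 8*((-5/(-19) + 0/20) - 19) = 8*((-5*(-1/19) + 0*(1/20)) - 19) = 8*((5/19 + 0) - 19) = 8*(5/19 - 19) = 8*(-356/19) = -2848/19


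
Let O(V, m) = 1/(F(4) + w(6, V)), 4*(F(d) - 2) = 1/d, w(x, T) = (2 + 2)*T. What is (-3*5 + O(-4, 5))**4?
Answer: 127606868135041/2472973441 ≈ 51601.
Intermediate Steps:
w(x, T) = 4*T
F(d) = 2 + 1/(4*d) (F(d) = 2 + (1/d)/4 = 2 + 1/(4*d))
O(V, m) = 1/(33/16 + 4*V) (O(V, m) = 1/((2 + (1/4)/4) + 4*V) = 1/((2 + (1/4)*(1/4)) + 4*V) = 1/((2 + 1/16) + 4*V) = 1/(33/16 + 4*V))
(-3*5 + O(-4, 5))**4 = (-3*5 + 16/(33 + 64*(-4)))**4 = (-15 + 16/(33 - 256))**4 = (-15 + 16/(-223))**4 = (-15 + 16*(-1/223))**4 = (-15 - 16/223)**4 = (-3361/223)**4 = 127606868135041/2472973441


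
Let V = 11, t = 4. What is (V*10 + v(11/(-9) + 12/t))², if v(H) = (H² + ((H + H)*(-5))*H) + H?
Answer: 62500/9 ≈ 6944.4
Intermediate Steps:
v(H) = H - 9*H² (v(H) = (H² + ((2*H)*(-5))*H) + H = (H² + (-10*H)*H) + H = (H² - 10*H²) + H = -9*H² + H = H - 9*H²)
(V*10 + v(11/(-9) + 12/t))² = (11*10 + (11/(-9) + 12/4)*(1 - 9*(11/(-9) + 12/4)))² = (110 + (11*(-⅑) + 12*(¼))*(1 - 9*(11*(-⅑) + 12*(¼))))² = (110 + (-11/9 + 3)*(1 - 9*(-11/9 + 3)))² = (110 + 16*(1 - 9*16/9)/9)² = (110 + 16*(1 - 16)/9)² = (110 + (16/9)*(-15))² = (110 - 80/3)² = (250/3)² = 62500/9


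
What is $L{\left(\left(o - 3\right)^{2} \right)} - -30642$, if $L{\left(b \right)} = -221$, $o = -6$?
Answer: $30421$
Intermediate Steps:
$L{\left(\left(o - 3\right)^{2} \right)} - -30642 = -221 - -30642 = -221 + 30642 = 30421$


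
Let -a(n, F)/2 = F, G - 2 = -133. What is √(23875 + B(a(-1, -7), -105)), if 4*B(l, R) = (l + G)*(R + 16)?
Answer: √105913/2 ≈ 162.72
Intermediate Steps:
G = -131 (G = 2 - 133 = -131)
a(n, F) = -2*F
B(l, R) = (-131 + l)*(16 + R)/4 (B(l, R) = ((l - 131)*(R + 16))/4 = ((-131 + l)*(16 + R))/4 = (-131 + l)*(16 + R)/4)
√(23875 + B(a(-1, -7), -105)) = √(23875 + (-524 + 4*(-2*(-7)) - 131/4*(-105) + (¼)*(-105)*(-2*(-7)))) = √(23875 + (-524 + 4*14 + 13755/4 + (¼)*(-105)*14)) = √(23875 + (-524 + 56 + 13755/4 - 735/2)) = √(23875 + 10413/4) = √(105913/4) = √105913/2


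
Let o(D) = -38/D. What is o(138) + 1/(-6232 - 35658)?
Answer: -795979/2890410 ≈ -0.27539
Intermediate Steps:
o(138) + 1/(-6232 - 35658) = -38/138 + 1/(-6232 - 35658) = -38*1/138 + 1/(-41890) = -19/69 - 1/41890 = -795979/2890410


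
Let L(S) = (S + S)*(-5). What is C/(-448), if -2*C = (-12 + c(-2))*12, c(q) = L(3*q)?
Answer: 9/14 ≈ 0.64286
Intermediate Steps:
L(S) = -10*S (L(S) = (2*S)*(-5) = -10*S)
c(q) = -30*q
C = -288 (C = -(-12 - 30*(-2))*12/2 = -(-12 + 60)*12/2 = -24*12 = -½*576 = -288)
C/(-448) = -288/(-448) = -288*(-1/448) = 9/14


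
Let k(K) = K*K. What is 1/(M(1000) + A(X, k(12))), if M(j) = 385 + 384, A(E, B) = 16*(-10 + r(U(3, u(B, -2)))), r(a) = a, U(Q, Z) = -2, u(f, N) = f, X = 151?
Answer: 1/577 ≈ 0.0017331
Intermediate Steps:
k(K) = K²
A(E, B) = -192 (A(E, B) = 16*(-10 - 2) = 16*(-12) = -192)
M(j) = 769
1/(M(1000) + A(X, k(12))) = 1/(769 - 192) = 1/577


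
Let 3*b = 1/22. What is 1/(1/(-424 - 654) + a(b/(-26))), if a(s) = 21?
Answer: 1078/22637 ≈ 0.047621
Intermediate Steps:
b = 1/66 (b = (⅓)/22 = (⅓)*(1/22) = 1/66 ≈ 0.015152)
1/(1/(-424 - 654) + a(b/(-26))) = 1/(1/(-424 - 654) + 21) = 1/(1/(-1078) + 21) = 1/(-1/1078 + 21) = 1/(22637/1078) = 1078/22637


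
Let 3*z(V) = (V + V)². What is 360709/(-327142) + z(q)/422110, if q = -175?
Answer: -41670173297/41426972886 ≈ -1.0059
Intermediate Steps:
z(V) = 4*V²/3 (z(V) = (V + V)²/3 = (2*V)²/3 = (4*V²)/3 = 4*V²/3)
360709/(-327142) + z(q)/422110 = 360709/(-327142) + ((4/3)*(-175)²)/422110 = 360709*(-1/327142) + ((4/3)*30625)*(1/422110) = -360709/327142 + (122500/3)*(1/422110) = -360709/327142 + 12250/126633 = -41670173297/41426972886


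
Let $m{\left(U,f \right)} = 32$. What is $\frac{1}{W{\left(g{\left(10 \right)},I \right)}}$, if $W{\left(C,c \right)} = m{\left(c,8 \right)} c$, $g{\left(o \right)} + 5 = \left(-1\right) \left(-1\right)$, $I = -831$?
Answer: $- \frac{1}{26592} \approx -3.7605 \cdot 10^{-5}$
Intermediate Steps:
$g{\left(o \right)} = -4$ ($g{\left(o \right)} = -5 - -1 = -5 + 1 = -4$)
$W{\left(C,c \right)} = 32 c$
$\frac{1}{W{\left(g{\left(10 \right)},I \right)}} = \frac{1}{32 \left(-831\right)} = \frac{1}{-26592} = - \frac{1}{26592}$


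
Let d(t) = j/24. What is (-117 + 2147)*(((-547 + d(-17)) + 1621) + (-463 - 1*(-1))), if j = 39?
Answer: 4982635/4 ≈ 1.2457e+6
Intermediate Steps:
d(t) = 13/8 (d(t) = 39/24 = 39*(1/24) = 13/8)
(-117 + 2147)*(((-547 + d(-17)) + 1621) + (-463 - 1*(-1))) = (-117 + 2147)*(((-547 + 13/8) + 1621) + (-463 - 1*(-1))) = 2030*((-4363/8 + 1621) + (-463 + 1)) = 2030*(8605/8 - 462) = 2030*(4909/8) = 4982635/4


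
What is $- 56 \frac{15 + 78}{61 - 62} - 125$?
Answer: $5083$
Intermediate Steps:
$- 56 \frac{15 + 78}{61 - 62} - 125 = - 56 \frac{93}{-1} - 125 = - 56 \cdot 93 \left(-1\right) - 125 = \left(-56\right) \left(-93\right) - 125 = 5208 - 125 = 5083$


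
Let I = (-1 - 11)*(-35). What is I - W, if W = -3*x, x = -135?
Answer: 15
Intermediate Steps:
W = 405 (W = -3*(-135) = 405)
I = 420 (I = -12*(-35) = 420)
I - W = 420 - 1*405 = 420 - 405 = 15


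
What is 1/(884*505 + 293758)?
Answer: 1/740178 ≈ 1.3510e-6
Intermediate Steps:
1/(884*505 + 293758) = 1/(446420 + 293758) = 1/740178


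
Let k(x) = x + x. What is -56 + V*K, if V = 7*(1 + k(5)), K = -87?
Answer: -6755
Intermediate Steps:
k(x) = 2*x
V = 77 (V = 7*(1 + 2*5) = 7*(1 + 10) = 7*11 = 77)
-56 + V*K = -56 + 77*(-87) = -56 - 6699 = -6755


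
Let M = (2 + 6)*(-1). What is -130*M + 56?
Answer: 1096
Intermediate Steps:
M = -8 (M = 8*(-1) = -8)
-130*M + 56 = -130*(-8) + 56 = 1040 + 56 = 1096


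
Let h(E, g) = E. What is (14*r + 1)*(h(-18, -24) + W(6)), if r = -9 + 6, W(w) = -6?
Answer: 984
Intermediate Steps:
r = -3
(14*r + 1)*(h(-18, -24) + W(6)) = (14*(-3) + 1)*(-18 - 6) = (-42 + 1)*(-24) = -41*(-24) = 984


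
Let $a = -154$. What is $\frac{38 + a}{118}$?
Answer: $- \frac{58}{59} \approx -0.98305$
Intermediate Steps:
$\frac{38 + a}{118} = \frac{38 - 154}{118} = \frac{1}{118} \left(-116\right) = - \frac{58}{59}$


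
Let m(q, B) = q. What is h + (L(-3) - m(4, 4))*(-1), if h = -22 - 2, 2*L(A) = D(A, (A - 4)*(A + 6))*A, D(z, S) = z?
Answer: -49/2 ≈ -24.500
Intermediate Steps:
L(A) = A²/2 (L(A) = (A*A)/2 = A²/2)
h = -24
h + (L(-3) - m(4, 4))*(-1) = -24 + ((½)*(-3)² - 1*4)*(-1) = -24 + ((½)*9 - 4)*(-1) = -24 + (9/2 - 4)*(-1) = -24 + (½)*(-1) = -24 - ½ = -49/2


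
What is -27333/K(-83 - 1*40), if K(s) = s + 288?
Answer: -9111/55 ≈ -165.65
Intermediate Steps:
K(s) = 288 + s
-27333/K(-83 - 1*40) = -27333/(288 + (-83 - 1*40)) = -27333/(288 + (-83 - 40)) = -27333/(288 - 123) = -27333/165 = -27333*1/165 = -9111/55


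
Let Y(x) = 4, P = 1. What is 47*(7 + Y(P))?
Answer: 517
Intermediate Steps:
47*(7 + Y(P)) = 47*(7 + 4) = 47*11 = 517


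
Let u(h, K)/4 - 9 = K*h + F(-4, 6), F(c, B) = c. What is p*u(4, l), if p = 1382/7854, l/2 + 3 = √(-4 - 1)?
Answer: -52516/3927 + 22112*I*√5/3927 ≈ -13.373 + 12.591*I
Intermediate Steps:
l = -6 + 2*I*√5 (l = -6 + 2*√(-4 - 1) = -6 + 2*√(-5) = -6 + 2*(I*√5) = -6 + 2*I*√5 ≈ -6.0 + 4.4721*I)
u(h, K) = 20 + 4*K*h (u(h, K) = 36 + 4*(K*h - 4) = 36 + 4*(-4 + K*h) = 36 + (-16 + 4*K*h) = 20 + 4*K*h)
p = 691/3927 (p = 1382*(1/7854) = 691/3927 ≈ 0.17596)
p*u(4, l) = 691*(20 + 4*(-6 + 2*I*√5)*4)/3927 = 691*(20 + (-96 + 32*I*√5))/3927 = 691*(-76 + 32*I*√5)/3927 = -52516/3927 + 22112*I*√5/3927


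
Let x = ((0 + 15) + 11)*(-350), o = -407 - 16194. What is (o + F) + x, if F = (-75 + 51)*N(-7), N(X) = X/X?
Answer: -25725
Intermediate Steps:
N(X) = 1
o = -16601
F = -24 (F = (-75 + 51)*1 = -24*1 = -24)
x = -9100 (x = (15 + 11)*(-350) = 26*(-350) = -9100)
(o + F) + x = (-16601 - 24) - 9100 = -16625 - 9100 = -25725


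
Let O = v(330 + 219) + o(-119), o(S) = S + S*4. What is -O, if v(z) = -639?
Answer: 1234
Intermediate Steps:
o(S) = 5*S (o(S) = S + 4*S = 5*S)
O = -1234 (O = -639 + 5*(-119) = -639 - 595 = -1234)
-O = -1*(-1234) = 1234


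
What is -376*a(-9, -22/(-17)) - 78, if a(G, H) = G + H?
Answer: 47930/17 ≈ 2819.4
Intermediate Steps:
-376*a(-9, -22/(-17)) - 78 = -376*(-9 - 22/(-17)) - 78 = -376*(-9 - 22*(-1/17)) - 78 = -376*(-9 + 22/17) - 78 = -376*(-131/17) - 78 = 49256/17 - 78 = 47930/17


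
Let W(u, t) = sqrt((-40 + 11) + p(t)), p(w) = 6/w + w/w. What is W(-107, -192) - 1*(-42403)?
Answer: 42403 + I*sqrt(1794)/8 ≈ 42403.0 + 5.2945*I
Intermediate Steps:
p(w) = 1 + 6/w (p(w) = 6/w + 1 = 1 + 6/w)
W(u, t) = sqrt(-29 + (6 + t)/t) (W(u, t) = sqrt((-40 + 11) + (6 + t)/t) = sqrt(-29 + (6 + t)/t))
W(-107, -192) - 1*(-42403) = sqrt(-28 + 6/(-192)) - 1*(-42403) = sqrt(-28 + 6*(-1/192)) + 42403 = sqrt(-28 - 1/32) + 42403 = sqrt(-897/32) + 42403 = I*sqrt(1794)/8 + 42403 = 42403 + I*sqrt(1794)/8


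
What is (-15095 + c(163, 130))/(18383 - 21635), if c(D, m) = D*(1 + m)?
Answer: -1043/542 ≈ -1.9244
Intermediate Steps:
(-15095 + c(163, 130))/(18383 - 21635) = (-15095 + 163*(1 + 130))/(18383 - 21635) = (-15095 + 163*131)/(-3252) = (-15095 + 21353)*(-1/3252) = 6258*(-1/3252) = -1043/542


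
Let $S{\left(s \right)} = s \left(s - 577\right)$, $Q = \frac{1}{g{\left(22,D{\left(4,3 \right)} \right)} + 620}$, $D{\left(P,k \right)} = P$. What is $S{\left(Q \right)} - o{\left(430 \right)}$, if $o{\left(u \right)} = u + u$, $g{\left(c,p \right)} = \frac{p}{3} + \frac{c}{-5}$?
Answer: $- \frac{73727496905}{85636516} \approx -860.94$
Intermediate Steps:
$g{\left(c,p \right)} = - \frac{c}{5} + \frac{p}{3}$ ($g{\left(c,p \right)} = p \frac{1}{3} + c \left(- \frac{1}{5}\right) = \frac{p}{3} - \frac{c}{5} = - \frac{c}{5} + \frac{p}{3}$)
$Q = \frac{15}{9254}$ ($Q = \frac{1}{\left(\left(- \frac{1}{5}\right) 22 + \frac{1}{3} \cdot 4\right) + 620} = \frac{1}{\left(- \frac{22}{5} + \frac{4}{3}\right) + 620} = \frac{1}{- \frac{46}{15} + 620} = \frac{1}{\frac{9254}{15}} = \frac{15}{9254} \approx 0.0016209$)
$o{\left(u \right)} = 2 u$
$S{\left(s \right)} = s \left(-577 + s\right)$
$S{\left(Q \right)} - o{\left(430 \right)} = \frac{15 \left(-577 + \frac{15}{9254}\right)}{9254} - 2 \cdot 430 = \frac{15}{9254} \left(- \frac{5339543}{9254}\right) - 860 = - \frac{80093145}{85636516} - 860 = - \frac{73727496905}{85636516}$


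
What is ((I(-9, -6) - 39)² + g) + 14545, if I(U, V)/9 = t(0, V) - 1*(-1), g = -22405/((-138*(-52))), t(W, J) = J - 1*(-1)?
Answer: 144717515/7176 ≈ 20167.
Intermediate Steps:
t(W, J) = 1 + J (t(W, J) = J + 1 = 1 + J)
g = -22405/7176 ≈ -3.1222
I(U, V) = 18 + 9*V (I(U, V) = 9*((1 + V) - 1*(-1)) = 9*((1 + V) + 1) = 9*(2 + V) = 18 + 9*V)
((I(-9, -6) - 39)² + g) + 14545 = (((18 + 9*(-6)) - 39)² - 22405/7176) + 14545 = (((18 - 54) - 39)² - 22405/7176) + 14545 = ((-36 - 39)² - 22405/7176) + 14545 = ((-75)² - 22405/7176) + 14545 = (5625 - 22405/7176) + 14545 = 40342595/7176 + 14545 = 144717515/7176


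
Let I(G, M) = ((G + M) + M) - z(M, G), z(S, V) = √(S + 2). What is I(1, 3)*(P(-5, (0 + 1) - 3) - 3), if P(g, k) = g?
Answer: -56 + 8*√5 ≈ -38.111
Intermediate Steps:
z(S, V) = √(2 + S)
I(G, M) = G - √(2 + M) + 2*M (I(G, M) = ((G + M) + M) - √(2 + M) = (G + 2*M) - √(2 + M) = G - √(2 + M) + 2*M)
I(1, 3)*(P(-5, (0 + 1) - 3) - 3) = (1 - √(2 + 3) + 2*3)*(-5 - 3) = (1 - √5 + 6)*(-8) = (7 - √5)*(-8) = -56 + 8*√5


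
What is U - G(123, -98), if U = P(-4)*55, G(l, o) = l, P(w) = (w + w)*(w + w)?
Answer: 3397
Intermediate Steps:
P(w) = 4*w² (P(w) = (2*w)*(2*w) = 4*w²)
U = 3520 (U = (4*(-4)²)*55 = (4*16)*55 = 64*55 = 3520)
U - G(123, -98) = 3520 - 1*123 = 3520 - 123 = 3397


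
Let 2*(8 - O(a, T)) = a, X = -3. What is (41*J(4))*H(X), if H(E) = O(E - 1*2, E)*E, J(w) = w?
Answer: -5166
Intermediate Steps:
O(a, T) = 8 - a/2
H(E) = E*(9 - E/2) (H(E) = (8 - (E - 1*2)/2)*E = (8 - (E - 2)/2)*E = (8 - (-2 + E)/2)*E = (8 + (1 - E/2))*E = (9 - E/2)*E = E*(9 - E/2))
(41*J(4))*H(X) = (41*4)*((½)*(-3)*(18 - 1*(-3))) = 164*((½)*(-3)*(18 + 3)) = 164*((½)*(-3)*21) = 164*(-63/2) = -5166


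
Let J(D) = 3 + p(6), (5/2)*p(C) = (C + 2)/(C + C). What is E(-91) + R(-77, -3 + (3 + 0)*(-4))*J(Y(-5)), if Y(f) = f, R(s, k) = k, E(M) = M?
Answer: -140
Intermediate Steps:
p(C) = (2 + C)/(5*C) (p(C) = 2*((C + 2)/(C + C))/5 = 2*((2 + C)/((2*C)))/5 = 2*((2 + C)*(1/(2*C)))/5 = 2*((2 + C)/(2*C))/5 = (2 + C)/(5*C))
J(D) = 49/15 (J(D) = 3 + (⅕)*(2 + 6)/6 = 3 + (⅕)*(⅙)*8 = 3 + 4/15 = 49/15)
E(-91) + R(-77, -3 + (3 + 0)*(-4))*J(Y(-5)) = -91 + (-3 + (3 + 0)*(-4))*(49/15) = -91 + (-3 + 3*(-4))*(49/15) = -91 + (-3 - 12)*(49/15) = -91 - 15*49/15 = -91 - 49 = -140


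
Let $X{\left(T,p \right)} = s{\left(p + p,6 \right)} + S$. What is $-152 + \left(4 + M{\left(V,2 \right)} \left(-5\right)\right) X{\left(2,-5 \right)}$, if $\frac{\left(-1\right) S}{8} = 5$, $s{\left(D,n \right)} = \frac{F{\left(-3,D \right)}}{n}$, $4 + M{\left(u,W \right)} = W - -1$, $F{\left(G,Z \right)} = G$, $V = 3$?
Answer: $- \frac{1033}{2} \approx -516.5$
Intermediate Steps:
$M{\left(u,W \right)} = -3 + W$ ($M{\left(u,W \right)} = -4 + \left(W - -1\right) = -4 + \left(W + 1\right) = -4 + \left(1 + W\right) = -3 + W$)
$s{\left(D,n \right)} = - \frac{3}{n}$
$S = -40$ ($S = \left(-8\right) 5 = -40$)
$X{\left(T,p \right)} = - \frac{81}{2}$ ($X{\left(T,p \right)} = - \frac{3}{6} - 40 = \left(-3\right) \frac{1}{6} - 40 = - \frac{1}{2} - 40 = - \frac{81}{2}$)
$-152 + \left(4 + M{\left(V,2 \right)} \left(-5\right)\right) X{\left(2,-5 \right)} = -152 + \left(4 + \left(-3 + 2\right) \left(-5\right)\right) \left(- \frac{81}{2}\right) = -152 + \left(4 - -5\right) \left(- \frac{81}{2}\right) = -152 + \left(4 + 5\right) \left(- \frac{81}{2}\right) = -152 + 9 \left(- \frac{81}{2}\right) = -152 - \frac{729}{2} = - \frac{1033}{2}$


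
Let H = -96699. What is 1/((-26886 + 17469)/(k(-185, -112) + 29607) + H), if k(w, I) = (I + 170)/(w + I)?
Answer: -8793221/850298474328 ≈ -1.0341e-5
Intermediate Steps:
k(w, I) = (170 + I)/(I + w)
1/((-26886 + 17469)/(k(-185, -112) + 29607) + H) = 1/((-26886 + 17469)/((170 - 112)/(-112 - 185) + 29607) - 96699) = 1/(-9417/(58/(-297) + 29607) - 96699) = 1/(-9417/(-1/297*58 + 29607) - 96699) = 1/(-9417/(-58/297 + 29607) - 96699) = 1/(-9417/8793221/297 - 96699) = 1/(-9417*297/8793221 - 96699) = 1/(-2796849/8793221 - 96699) = 1/(-850298474328/8793221) = -8793221/850298474328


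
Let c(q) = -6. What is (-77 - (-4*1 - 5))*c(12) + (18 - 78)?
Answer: 348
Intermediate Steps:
(-77 - (-4*1 - 5))*c(12) + (18 - 78) = (-77 - (-4*1 - 5))*(-6) + (18 - 78) = (-77 - (-4 - 5))*(-6) - 60 = (-77 - 1*(-9))*(-6) - 60 = (-77 + 9)*(-6) - 60 = -68*(-6) - 60 = 408 - 60 = 348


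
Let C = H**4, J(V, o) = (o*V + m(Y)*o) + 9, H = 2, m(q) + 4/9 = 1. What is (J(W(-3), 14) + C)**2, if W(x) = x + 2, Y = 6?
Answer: 28561/81 ≈ 352.60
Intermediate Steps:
m(q) = 5/9 (m(q) = -4/9 + 1 = 5/9)
W(x) = 2 + x
J(V, o) = 9 + 5*o/9 + V*o (J(V, o) = (o*V + 5*o/9) + 9 = (V*o + 5*o/9) + 9 = (5*o/9 + V*o) + 9 = 9 + 5*o/9 + V*o)
C = 16 (C = 2**4 = 16)
(J(W(-3), 14) + C)**2 = ((9 + (5/9)*14 + (2 - 3)*14) + 16)**2 = ((9 + 70/9 - 1*14) + 16)**2 = ((9 + 70/9 - 14) + 16)**2 = (25/9 + 16)**2 = (169/9)**2 = 28561/81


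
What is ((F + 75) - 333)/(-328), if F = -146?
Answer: 101/82 ≈ 1.2317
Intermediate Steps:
((F + 75) - 333)/(-328) = ((-146 + 75) - 333)/(-328) = (-71 - 333)*(-1/328) = -404*(-1/328) = 101/82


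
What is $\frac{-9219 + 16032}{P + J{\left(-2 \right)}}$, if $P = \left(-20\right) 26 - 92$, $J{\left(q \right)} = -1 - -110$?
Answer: $- \frac{6813}{503} \approx -13.545$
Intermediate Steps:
$J{\left(q \right)} = 109$ ($J{\left(q \right)} = -1 + 110 = 109$)
$P = -612$ ($P = -520 - 92 = -612$)
$\frac{-9219 + 16032}{P + J{\left(-2 \right)}} = \frac{-9219 + 16032}{-612 + 109} = \frac{6813}{-503} = 6813 \left(- \frac{1}{503}\right) = - \frac{6813}{503}$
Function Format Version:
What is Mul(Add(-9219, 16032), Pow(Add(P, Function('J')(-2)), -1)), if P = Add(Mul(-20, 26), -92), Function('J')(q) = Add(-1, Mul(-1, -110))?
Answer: Rational(-6813, 503) ≈ -13.545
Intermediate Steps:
Function('J')(q) = 109 (Function('J')(q) = Add(-1, 110) = 109)
P = -612 (P = Add(-520, -92) = -612)
Mul(Add(-9219, 16032), Pow(Add(P, Function('J')(-2)), -1)) = Mul(Add(-9219, 16032), Pow(Add(-612, 109), -1)) = Mul(6813, Pow(-503, -1)) = Mul(6813, Rational(-1, 503)) = Rational(-6813, 503)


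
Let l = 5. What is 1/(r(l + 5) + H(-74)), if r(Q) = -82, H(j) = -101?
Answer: -1/183 ≈ -0.0054645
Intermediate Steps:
1/(r(l + 5) + H(-74)) = 1/(-82 - 101) = 1/(-183) = -1/183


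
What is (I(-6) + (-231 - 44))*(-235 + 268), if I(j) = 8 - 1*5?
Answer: -8976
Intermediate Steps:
I(j) = 3 (I(j) = 8 - 5 = 3)
(I(-6) + (-231 - 44))*(-235 + 268) = (3 + (-231 - 44))*(-235 + 268) = (3 - 275)*33 = -272*33 = -8976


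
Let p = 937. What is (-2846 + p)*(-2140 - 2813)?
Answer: 9455277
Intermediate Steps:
(-2846 + p)*(-2140 - 2813) = (-2846 + 937)*(-2140 - 2813) = -1909*(-4953) = 9455277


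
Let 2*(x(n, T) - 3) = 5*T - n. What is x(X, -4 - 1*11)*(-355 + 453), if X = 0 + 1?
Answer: -3430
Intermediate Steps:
X = 1
x(n, T) = 3 - n/2 + 5*T/2 (x(n, T) = 3 + (5*T - n)/2 = 3 + (-n + 5*T)/2 = 3 + (-n/2 + 5*T/2) = 3 - n/2 + 5*T/2)
x(X, -4 - 1*11)*(-355 + 453) = (3 - ½*1 + 5*(-4 - 1*11)/2)*(-355 + 453) = (3 - ½ + 5*(-4 - 11)/2)*98 = (3 - ½ + (5/2)*(-15))*98 = (3 - ½ - 75/2)*98 = -35*98 = -3430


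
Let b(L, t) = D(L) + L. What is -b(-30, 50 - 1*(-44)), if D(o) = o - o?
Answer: 30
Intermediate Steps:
D(o) = 0
b(L, t) = L (b(L, t) = 0 + L = L)
-b(-30, 50 - 1*(-44)) = -1*(-30) = 30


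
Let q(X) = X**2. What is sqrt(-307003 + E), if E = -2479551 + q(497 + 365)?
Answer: I*sqrt(2043510) ≈ 1429.5*I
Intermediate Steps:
E = -1736507 (E = -2479551 + (497 + 365)**2 = -2479551 + 862**2 = -2479551 + 743044 = -1736507)
sqrt(-307003 + E) = sqrt(-307003 - 1736507) = sqrt(-2043510) = I*sqrt(2043510)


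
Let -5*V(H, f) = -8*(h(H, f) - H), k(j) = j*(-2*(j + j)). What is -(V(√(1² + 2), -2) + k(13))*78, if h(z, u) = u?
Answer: 264888/5 + 624*√3/5 ≈ 53194.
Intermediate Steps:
k(j) = -4*j² (k(j) = j*(-4*j) = -4*j²)
V(H, f) = -8*H/5 + 8*f/5 (V(H, f) = -(-8)*(f - H)/5 = -(-8*f + 8*H)/5 = -8*H/5 + 8*f/5)
-(V(√(1² + 2), -2) + k(13))*78 = -((-8*√(1² + 2)/5 + (8/5)*(-2)) - 4*13²)*78 = -((-8*√(1 + 2)/5 - 16/5) - 4*169)*78 = -((-8*√3/5 - 16/5) - 676)*78 = -((-16/5 - 8*√3/5) - 676)*78 = -(-3396/5 - 8*√3/5)*78 = -(-264888/5 - 624*√3/5) = 264888/5 + 624*√3/5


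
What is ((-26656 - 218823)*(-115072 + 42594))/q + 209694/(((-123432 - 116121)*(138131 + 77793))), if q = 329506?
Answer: 76690546222025684825/1420314798435486 ≈ 53995.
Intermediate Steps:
((-26656 - 218823)*(-115072 + 42594))/q + 209694/(((-123432 - 116121)*(138131 + 77793))) = ((-26656 - 218823)*(-115072 + 42594))/329506 + 209694/(((-123432 - 116121)*(138131 + 77793))) = -245479*(-72478)*(1/329506) + 209694/((-239553*215924)) = 17791826962*(1/329506) + 209694/(-51725241972) = 8895913481/164753 + 209694*(-1/51725241972) = 8895913481/164753 - 34949/8620873662 = 76690546222025684825/1420314798435486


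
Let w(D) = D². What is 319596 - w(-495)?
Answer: 74571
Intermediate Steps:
319596 - w(-495) = 319596 - 1*(-495)² = 319596 - 1*245025 = 319596 - 245025 = 74571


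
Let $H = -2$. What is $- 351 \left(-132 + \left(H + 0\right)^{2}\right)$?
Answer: $44928$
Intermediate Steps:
$- 351 \left(-132 + \left(H + 0\right)^{2}\right) = - 351 \left(-132 + \left(-2 + 0\right)^{2}\right) = - 351 \left(-132 + \left(-2\right)^{2}\right) = - 351 \left(-132 + 4\right) = \left(-351\right) \left(-128\right) = 44928$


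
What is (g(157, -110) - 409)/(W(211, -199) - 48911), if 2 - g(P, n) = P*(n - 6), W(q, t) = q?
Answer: -3561/9740 ≈ -0.36561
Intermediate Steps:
g(P, n) = 2 - P*(-6 + n) (g(P, n) = 2 - P*(n - 6) = 2 - P*(-6 + n))
(g(157, -110) - 409)/(W(211, -199) - 48911) = ((2 + 6*157 - 1*157*(-110)) - 409)/(211 - 48911) = ((2 + 942 + 17270) - 409)/(-48700) = (18214 - 409)*(-1/48700) = 17805*(-1/48700) = -3561/9740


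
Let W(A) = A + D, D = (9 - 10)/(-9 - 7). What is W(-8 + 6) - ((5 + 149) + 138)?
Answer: -4703/16 ≈ -293.94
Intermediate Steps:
D = 1/16 (D = -1/(-16) = -1*(-1/16) = 1/16 ≈ 0.062500)
W(A) = 1/16 + A (W(A) = A + 1/16 = 1/16 + A)
W(-8 + 6) - ((5 + 149) + 138) = (1/16 + (-8 + 6)) - ((5 + 149) + 138) = (1/16 - 2) - (154 + 138) = -31/16 - 1*292 = -31/16 - 292 = -4703/16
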